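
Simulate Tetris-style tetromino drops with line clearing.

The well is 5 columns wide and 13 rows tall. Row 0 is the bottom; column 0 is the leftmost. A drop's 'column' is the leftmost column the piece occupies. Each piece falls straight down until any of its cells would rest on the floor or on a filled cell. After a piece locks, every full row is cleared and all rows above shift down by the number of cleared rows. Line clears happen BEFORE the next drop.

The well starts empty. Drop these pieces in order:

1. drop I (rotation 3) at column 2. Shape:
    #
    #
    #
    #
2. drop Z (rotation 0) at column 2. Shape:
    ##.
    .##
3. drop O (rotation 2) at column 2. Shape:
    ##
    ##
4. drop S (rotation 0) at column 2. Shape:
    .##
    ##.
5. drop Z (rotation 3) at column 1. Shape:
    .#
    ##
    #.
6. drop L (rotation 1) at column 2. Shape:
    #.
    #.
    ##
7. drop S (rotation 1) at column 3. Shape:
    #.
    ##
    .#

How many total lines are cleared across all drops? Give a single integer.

Drop 1: I rot3 at col 2 lands with bottom-row=0; cleared 0 line(s) (total 0); column heights now [0 0 4 0 0], max=4
Drop 2: Z rot0 at col 2 lands with bottom-row=3; cleared 0 line(s) (total 0); column heights now [0 0 5 5 4], max=5
Drop 3: O rot2 at col 2 lands with bottom-row=5; cleared 0 line(s) (total 0); column heights now [0 0 7 7 4], max=7
Drop 4: S rot0 at col 2 lands with bottom-row=7; cleared 0 line(s) (total 0); column heights now [0 0 8 9 9], max=9
Drop 5: Z rot3 at col 1 lands with bottom-row=7; cleared 0 line(s) (total 0); column heights now [0 9 10 9 9], max=10
Drop 6: L rot1 at col 2 lands with bottom-row=10; cleared 0 line(s) (total 0); column heights now [0 9 13 11 9], max=13
Drop 7: S rot1 at col 3 lands with bottom-row=10; cleared 0 line(s) (total 0); column heights now [0 9 13 13 12], max=13

Answer: 0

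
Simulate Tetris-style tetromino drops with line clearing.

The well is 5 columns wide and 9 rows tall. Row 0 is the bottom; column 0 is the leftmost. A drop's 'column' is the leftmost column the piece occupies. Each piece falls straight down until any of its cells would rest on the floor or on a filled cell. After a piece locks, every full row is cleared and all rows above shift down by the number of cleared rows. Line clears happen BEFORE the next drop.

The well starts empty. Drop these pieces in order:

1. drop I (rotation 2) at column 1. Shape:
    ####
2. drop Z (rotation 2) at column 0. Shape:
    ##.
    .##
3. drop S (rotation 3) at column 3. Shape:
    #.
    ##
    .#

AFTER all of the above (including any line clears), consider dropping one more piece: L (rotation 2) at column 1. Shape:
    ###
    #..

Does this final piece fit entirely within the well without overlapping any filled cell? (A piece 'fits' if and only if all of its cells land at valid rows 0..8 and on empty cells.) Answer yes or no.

Drop 1: I rot2 at col 1 lands with bottom-row=0; cleared 0 line(s) (total 0); column heights now [0 1 1 1 1], max=1
Drop 2: Z rot2 at col 0 lands with bottom-row=1; cleared 0 line(s) (total 0); column heights now [3 3 2 1 1], max=3
Drop 3: S rot3 at col 3 lands with bottom-row=1; cleared 0 line(s) (total 0); column heights now [3 3 2 4 3], max=4
Test piece L rot2 at col 1 (width 3): heights before test = [3 3 2 4 3]; fits = True

Answer: yes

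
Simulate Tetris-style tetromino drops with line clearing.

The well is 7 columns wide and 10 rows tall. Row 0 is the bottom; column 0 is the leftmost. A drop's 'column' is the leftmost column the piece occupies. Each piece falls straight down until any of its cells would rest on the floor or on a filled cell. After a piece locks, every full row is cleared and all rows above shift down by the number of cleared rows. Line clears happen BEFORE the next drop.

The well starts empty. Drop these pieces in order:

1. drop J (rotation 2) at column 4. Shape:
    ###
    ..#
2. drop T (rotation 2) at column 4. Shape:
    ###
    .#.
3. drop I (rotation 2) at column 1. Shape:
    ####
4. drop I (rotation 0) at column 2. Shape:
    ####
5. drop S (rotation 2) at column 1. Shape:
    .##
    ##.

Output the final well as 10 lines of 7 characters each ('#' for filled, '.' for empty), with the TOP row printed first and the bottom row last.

Drop 1: J rot2 at col 4 lands with bottom-row=0; cleared 0 line(s) (total 0); column heights now [0 0 0 0 2 2 2], max=2
Drop 2: T rot2 at col 4 lands with bottom-row=2; cleared 0 line(s) (total 0); column heights now [0 0 0 0 4 4 4], max=4
Drop 3: I rot2 at col 1 lands with bottom-row=4; cleared 0 line(s) (total 0); column heights now [0 5 5 5 5 4 4], max=5
Drop 4: I rot0 at col 2 lands with bottom-row=5; cleared 0 line(s) (total 0); column heights now [0 5 6 6 6 6 4], max=6
Drop 5: S rot2 at col 1 lands with bottom-row=6; cleared 0 line(s) (total 0); column heights now [0 7 8 8 6 6 4], max=8

Answer: .......
.......
..##...
.##....
..####.
.####..
....###
.....#.
....###
......#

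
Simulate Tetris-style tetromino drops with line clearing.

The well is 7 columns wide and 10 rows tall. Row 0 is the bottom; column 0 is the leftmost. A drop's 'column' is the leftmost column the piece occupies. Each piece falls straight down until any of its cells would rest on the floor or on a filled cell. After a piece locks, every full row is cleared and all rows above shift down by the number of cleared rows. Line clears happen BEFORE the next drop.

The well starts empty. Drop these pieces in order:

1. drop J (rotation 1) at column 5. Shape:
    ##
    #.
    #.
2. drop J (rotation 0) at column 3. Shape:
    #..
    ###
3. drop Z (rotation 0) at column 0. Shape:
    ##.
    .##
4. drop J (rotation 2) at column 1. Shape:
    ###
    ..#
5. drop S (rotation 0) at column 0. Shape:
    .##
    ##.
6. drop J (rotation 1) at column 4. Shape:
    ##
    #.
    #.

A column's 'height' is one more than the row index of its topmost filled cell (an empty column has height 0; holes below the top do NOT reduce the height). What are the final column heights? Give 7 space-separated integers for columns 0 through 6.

Drop 1: J rot1 at col 5 lands with bottom-row=0; cleared 0 line(s) (total 0); column heights now [0 0 0 0 0 3 3], max=3
Drop 2: J rot0 at col 3 lands with bottom-row=3; cleared 0 line(s) (total 0); column heights now [0 0 0 5 4 4 3], max=5
Drop 3: Z rot0 at col 0 lands with bottom-row=0; cleared 0 line(s) (total 0); column heights now [2 2 1 5 4 4 3], max=5
Drop 4: J rot2 at col 1 lands with bottom-row=5; cleared 0 line(s) (total 0); column heights now [2 7 7 7 4 4 3], max=7
Drop 5: S rot0 at col 0 lands with bottom-row=7; cleared 0 line(s) (total 0); column heights now [8 9 9 7 4 4 3], max=9
Drop 6: J rot1 at col 4 lands with bottom-row=4; cleared 0 line(s) (total 0); column heights now [8 9 9 7 7 7 3], max=9

Answer: 8 9 9 7 7 7 3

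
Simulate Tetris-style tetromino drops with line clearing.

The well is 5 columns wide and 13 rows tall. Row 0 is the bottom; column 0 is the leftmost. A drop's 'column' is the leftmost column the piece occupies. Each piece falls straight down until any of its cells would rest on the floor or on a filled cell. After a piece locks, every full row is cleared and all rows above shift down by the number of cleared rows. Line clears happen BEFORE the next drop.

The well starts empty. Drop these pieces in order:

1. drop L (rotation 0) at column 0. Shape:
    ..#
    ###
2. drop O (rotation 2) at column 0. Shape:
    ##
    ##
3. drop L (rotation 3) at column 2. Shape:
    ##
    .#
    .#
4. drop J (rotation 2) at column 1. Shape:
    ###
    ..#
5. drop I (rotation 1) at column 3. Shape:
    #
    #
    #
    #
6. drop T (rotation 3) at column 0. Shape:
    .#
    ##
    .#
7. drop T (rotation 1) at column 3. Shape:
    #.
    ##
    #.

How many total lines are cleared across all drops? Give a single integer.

Answer: 0

Derivation:
Drop 1: L rot0 at col 0 lands with bottom-row=0; cleared 0 line(s) (total 0); column heights now [1 1 2 0 0], max=2
Drop 2: O rot2 at col 0 lands with bottom-row=1; cleared 0 line(s) (total 0); column heights now [3 3 2 0 0], max=3
Drop 3: L rot3 at col 2 lands with bottom-row=0; cleared 0 line(s) (total 0); column heights now [3 3 3 3 0], max=3
Drop 4: J rot2 at col 1 lands with bottom-row=3; cleared 0 line(s) (total 0); column heights now [3 5 5 5 0], max=5
Drop 5: I rot1 at col 3 lands with bottom-row=5; cleared 0 line(s) (total 0); column heights now [3 5 5 9 0], max=9
Drop 6: T rot3 at col 0 lands with bottom-row=5; cleared 0 line(s) (total 0); column heights now [7 8 5 9 0], max=9
Drop 7: T rot1 at col 3 lands with bottom-row=9; cleared 0 line(s) (total 0); column heights now [7 8 5 12 11], max=12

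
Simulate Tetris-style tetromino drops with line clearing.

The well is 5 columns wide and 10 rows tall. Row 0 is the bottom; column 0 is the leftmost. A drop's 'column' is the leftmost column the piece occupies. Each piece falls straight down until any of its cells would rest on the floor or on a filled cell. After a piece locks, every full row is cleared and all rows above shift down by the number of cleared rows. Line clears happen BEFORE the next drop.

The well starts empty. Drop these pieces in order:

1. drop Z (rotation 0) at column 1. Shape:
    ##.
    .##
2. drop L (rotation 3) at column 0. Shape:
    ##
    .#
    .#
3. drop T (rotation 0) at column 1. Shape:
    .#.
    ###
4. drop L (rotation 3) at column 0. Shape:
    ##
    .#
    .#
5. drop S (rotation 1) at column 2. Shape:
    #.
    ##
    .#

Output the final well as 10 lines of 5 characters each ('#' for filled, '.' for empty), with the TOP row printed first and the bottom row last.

Answer: .....
###..
.###.
.###.
.###.
##...
.#...
.#...
.##..
..##.

Derivation:
Drop 1: Z rot0 at col 1 lands with bottom-row=0; cleared 0 line(s) (total 0); column heights now [0 2 2 1 0], max=2
Drop 2: L rot3 at col 0 lands with bottom-row=2; cleared 0 line(s) (total 0); column heights now [5 5 2 1 0], max=5
Drop 3: T rot0 at col 1 lands with bottom-row=5; cleared 0 line(s) (total 0); column heights now [5 6 7 6 0], max=7
Drop 4: L rot3 at col 0 lands with bottom-row=6; cleared 0 line(s) (total 0); column heights now [9 9 7 6 0], max=9
Drop 5: S rot1 at col 2 lands with bottom-row=6; cleared 0 line(s) (total 0); column heights now [9 9 9 8 0], max=9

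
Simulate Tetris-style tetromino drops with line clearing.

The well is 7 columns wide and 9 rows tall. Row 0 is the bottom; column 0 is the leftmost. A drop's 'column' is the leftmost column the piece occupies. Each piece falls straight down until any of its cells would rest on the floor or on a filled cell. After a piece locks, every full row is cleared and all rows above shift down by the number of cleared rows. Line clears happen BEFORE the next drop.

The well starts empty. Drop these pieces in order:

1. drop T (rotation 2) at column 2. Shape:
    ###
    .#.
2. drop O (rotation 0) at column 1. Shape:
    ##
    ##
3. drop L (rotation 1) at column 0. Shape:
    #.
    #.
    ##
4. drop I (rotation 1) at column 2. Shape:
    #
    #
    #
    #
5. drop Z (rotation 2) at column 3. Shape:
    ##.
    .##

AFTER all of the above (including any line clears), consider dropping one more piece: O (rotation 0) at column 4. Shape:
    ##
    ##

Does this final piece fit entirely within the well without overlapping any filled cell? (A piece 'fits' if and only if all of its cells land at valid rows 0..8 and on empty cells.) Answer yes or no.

Drop 1: T rot2 at col 2 lands with bottom-row=0; cleared 0 line(s) (total 0); column heights now [0 0 2 2 2 0 0], max=2
Drop 2: O rot0 at col 1 lands with bottom-row=2; cleared 0 line(s) (total 0); column heights now [0 4 4 2 2 0 0], max=4
Drop 3: L rot1 at col 0 lands with bottom-row=4; cleared 0 line(s) (total 0); column heights now [7 5 4 2 2 0 0], max=7
Drop 4: I rot1 at col 2 lands with bottom-row=4; cleared 0 line(s) (total 0); column heights now [7 5 8 2 2 0 0], max=8
Drop 5: Z rot2 at col 3 lands with bottom-row=2; cleared 0 line(s) (total 0); column heights now [7 5 8 4 4 3 0], max=8
Test piece O rot0 at col 4 (width 2): heights before test = [7 5 8 4 4 3 0]; fits = True

Answer: yes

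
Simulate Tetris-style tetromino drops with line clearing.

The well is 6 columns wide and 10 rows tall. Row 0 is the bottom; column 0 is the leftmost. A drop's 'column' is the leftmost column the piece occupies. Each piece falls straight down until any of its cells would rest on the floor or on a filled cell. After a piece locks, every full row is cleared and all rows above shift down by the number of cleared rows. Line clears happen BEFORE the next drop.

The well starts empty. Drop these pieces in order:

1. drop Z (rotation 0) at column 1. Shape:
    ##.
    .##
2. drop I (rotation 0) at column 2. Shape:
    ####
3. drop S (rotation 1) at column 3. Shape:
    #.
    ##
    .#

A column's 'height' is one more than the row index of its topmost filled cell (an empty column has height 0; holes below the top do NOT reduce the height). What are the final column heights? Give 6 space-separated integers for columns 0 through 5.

Answer: 0 2 3 6 5 3

Derivation:
Drop 1: Z rot0 at col 1 lands with bottom-row=0; cleared 0 line(s) (total 0); column heights now [0 2 2 1 0 0], max=2
Drop 2: I rot0 at col 2 lands with bottom-row=2; cleared 0 line(s) (total 0); column heights now [0 2 3 3 3 3], max=3
Drop 3: S rot1 at col 3 lands with bottom-row=3; cleared 0 line(s) (total 0); column heights now [0 2 3 6 5 3], max=6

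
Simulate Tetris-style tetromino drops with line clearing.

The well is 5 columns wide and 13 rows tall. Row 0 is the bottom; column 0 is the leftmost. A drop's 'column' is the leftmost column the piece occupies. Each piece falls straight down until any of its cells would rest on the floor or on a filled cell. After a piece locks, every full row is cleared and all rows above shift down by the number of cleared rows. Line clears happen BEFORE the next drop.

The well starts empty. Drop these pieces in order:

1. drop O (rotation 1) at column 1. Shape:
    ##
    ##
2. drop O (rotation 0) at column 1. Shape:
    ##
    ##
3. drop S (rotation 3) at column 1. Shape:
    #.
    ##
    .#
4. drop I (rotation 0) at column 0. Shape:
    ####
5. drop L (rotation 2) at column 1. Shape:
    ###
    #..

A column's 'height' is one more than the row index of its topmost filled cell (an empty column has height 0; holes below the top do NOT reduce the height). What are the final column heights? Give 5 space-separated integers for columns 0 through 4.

Answer: 8 10 10 10 0

Derivation:
Drop 1: O rot1 at col 1 lands with bottom-row=0; cleared 0 line(s) (total 0); column heights now [0 2 2 0 0], max=2
Drop 2: O rot0 at col 1 lands with bottom-row=2; cleared 0 line(s) (total 0); column heights now [0 4 4 0 0], max=4
Drop 3: S rot3 at col 1 lands with bottom-row=4; cleared 0 line(s) (total 0); column heights now [0 7 6 0 0], max=7
Drop 4: I rot0 at col 0 lands with bottom-row=7; cleared 0 line(s) (total 0); column heights now [8 8 8 8 0], max=8
Drop 5: L rot2 at col 1 lands with bottom-row=8; cleared 0 line(s) (total 0); column heights now [8 10 10 10 0], max=10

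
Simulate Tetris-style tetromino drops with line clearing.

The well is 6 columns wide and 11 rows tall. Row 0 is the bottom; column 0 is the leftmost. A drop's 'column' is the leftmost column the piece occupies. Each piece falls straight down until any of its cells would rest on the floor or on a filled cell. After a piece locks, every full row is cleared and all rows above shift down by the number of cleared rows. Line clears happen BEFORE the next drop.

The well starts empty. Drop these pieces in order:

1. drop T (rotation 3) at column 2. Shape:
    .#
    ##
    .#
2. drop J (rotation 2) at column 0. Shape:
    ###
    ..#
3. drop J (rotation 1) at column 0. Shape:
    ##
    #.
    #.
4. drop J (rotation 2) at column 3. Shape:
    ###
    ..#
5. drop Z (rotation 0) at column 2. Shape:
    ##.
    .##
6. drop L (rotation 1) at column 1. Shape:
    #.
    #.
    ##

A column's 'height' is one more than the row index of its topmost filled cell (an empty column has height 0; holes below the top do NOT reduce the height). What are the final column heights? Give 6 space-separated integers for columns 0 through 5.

Drop 1: T rot3 at col 2 lands with bottom-row=0; cleared 0 line(s) (total 0); column heights now [0 0 2 3 0 0], max=3
Drop 2: J rot2 at col 0 lands with bottom-row=2; cleared 0 line(s) (total 0); column heights now [4 4 4 3 0 0], max=4
Drop 3: J rot1 at col 0 lands with bottom-row=4; cleared 0 line(s) (total 0); column heights now [7 7 4 3 0 0], max=7
Drop 4: J rot2 at col 3 lands with bottom-row=2; cleared 1 line(s) (total 1); column heights now [6 6 3 3 0 3], max=6
Drop 5: Z rot0 at col 2 lands with bottom-row=3; cleared 0 line(s) (total 1); column heights now [6 6 5 5 4 3], max=6
Drop 6: L rot1 at col 1 lands with bottom-row=6; cleared 0 line(s) (total 1); column heights now [6 9 7 5 4 3], max=9

Answer: 6 9 7 5 4 3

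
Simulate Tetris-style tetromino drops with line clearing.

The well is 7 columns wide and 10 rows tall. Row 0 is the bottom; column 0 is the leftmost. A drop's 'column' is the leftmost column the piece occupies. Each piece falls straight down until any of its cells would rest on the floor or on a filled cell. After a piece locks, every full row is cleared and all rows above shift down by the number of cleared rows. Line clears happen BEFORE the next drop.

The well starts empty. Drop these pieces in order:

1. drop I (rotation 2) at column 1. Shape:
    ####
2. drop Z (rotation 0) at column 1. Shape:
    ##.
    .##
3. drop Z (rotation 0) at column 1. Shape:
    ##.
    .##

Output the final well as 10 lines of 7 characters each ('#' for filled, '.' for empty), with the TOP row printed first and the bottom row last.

Drop 1: I rot2 at col 1 lands with bottom-row=0; cleared 0 line(s) (total 0); column heights now [0 1 1 1 1 0 0], max=1
Drop 2: Z rot0 at col 1 lands with bottom-row=1; cleared 0 line(s) (total 0); column heights now [0 3 3 2 1 0 0], max=3
Drop 3: Z rot0 at col 1 lands with bottom-row=3; cleared 0 line(s) (total 0); column heights now [0 5 5 4 1 0 0], max=5

Answer: .......
.......
.......
.......
.......
.##....
..##...
.##....
..##...
.####..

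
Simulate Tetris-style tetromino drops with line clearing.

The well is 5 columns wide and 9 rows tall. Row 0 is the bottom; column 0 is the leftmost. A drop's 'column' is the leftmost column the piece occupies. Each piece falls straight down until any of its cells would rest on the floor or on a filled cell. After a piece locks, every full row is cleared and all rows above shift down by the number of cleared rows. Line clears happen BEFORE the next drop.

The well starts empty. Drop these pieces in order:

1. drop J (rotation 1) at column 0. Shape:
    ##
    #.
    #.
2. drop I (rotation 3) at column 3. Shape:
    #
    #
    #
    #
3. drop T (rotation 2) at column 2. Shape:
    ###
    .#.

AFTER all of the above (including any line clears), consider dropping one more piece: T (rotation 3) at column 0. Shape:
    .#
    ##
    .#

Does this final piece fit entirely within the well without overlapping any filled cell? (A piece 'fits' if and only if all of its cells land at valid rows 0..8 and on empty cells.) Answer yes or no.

Answer: yes

Derivation:
Drop 1: J rot1 at col 0 lands with bottom-row=0; cleared 0 line(s) (total 0); column heights now [3 3 0 0 0], max=3
Drop 2: I rot3 at col 3 lands with bottom-row=0; cleared 0 line(s) (total 0); column heights now [3 3 0 4 0], max=4
Drop 3: T rot2 at col 2 lands with bottom-row=4; cleared 0 line(s) (total 0); column heights now [3 3 6 6 6], max=6
Test piece T rot3 at col 0 (width 2): heights before test = [3 3 6 6 6]; fits = True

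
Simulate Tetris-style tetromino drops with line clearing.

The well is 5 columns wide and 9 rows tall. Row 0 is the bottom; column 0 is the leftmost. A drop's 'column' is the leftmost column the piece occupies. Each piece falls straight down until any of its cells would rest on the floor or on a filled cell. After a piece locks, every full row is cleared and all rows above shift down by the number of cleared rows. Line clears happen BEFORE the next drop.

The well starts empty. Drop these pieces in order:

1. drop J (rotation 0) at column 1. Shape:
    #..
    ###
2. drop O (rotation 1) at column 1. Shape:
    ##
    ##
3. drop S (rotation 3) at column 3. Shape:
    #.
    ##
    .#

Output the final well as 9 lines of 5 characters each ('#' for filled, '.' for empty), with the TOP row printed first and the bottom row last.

Answer: .....
.....
.....
.....
.....
.##..
.###.
.#.##
.####

Derivation:
Drop 1: J rot0 at col 1 lands with bottom-row=0; cleared 0 line(s) (total 0); column heights now [0 2 1 1 0], max=2
Drop 2: O rot1 at col 1 lands with bottom-row=2; cleared 0 line(s) (total 0); column heights now [0 4 4 1 0], max=4
Drop 3: S rot3 at col 3 lands with bottom-row=0; cleared 0 line(s) (total 0); column heights now [0 4 4 3 2], max=4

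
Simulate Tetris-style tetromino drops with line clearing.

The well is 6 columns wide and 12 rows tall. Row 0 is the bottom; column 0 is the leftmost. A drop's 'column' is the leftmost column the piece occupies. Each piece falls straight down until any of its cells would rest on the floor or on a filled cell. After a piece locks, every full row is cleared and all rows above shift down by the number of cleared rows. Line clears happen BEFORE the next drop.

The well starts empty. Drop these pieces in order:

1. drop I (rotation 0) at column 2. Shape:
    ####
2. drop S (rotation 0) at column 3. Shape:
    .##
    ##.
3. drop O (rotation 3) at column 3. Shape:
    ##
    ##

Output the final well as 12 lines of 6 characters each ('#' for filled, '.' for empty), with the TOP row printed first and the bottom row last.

Drop 1: I rot0 at col 2 lands with bottom-row=0; cleared 0 line(s) (total 0); column heights now [0 0 1 1 1 1], max=1
Drop 2: S rot0 at col 3 lands with bottom-row=1; cleared 0 line(s) (total 0); column heights now [0 0 1 2 3 3], max=3
Drop 3: O rot3 at col 3 lands with bottom-row=3; cleared 0 line(s) (total 0); column heights now [0 0 1 5 5 3], max=5

Answer: ......
......
......
......
......
......
......
...##.
...##.
....##
...##.
..####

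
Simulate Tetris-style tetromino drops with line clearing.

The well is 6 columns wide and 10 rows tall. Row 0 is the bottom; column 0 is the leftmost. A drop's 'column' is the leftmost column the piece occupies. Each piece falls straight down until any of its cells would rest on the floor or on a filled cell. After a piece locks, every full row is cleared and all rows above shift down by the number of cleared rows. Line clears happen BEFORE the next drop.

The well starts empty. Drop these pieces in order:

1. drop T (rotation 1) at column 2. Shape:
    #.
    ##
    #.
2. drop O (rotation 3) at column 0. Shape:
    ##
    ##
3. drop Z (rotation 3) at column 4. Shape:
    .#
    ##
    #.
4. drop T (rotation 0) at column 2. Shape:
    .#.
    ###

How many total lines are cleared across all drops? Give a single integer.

Answer: 1

Derivation:
Drop 1: T rot1 at col 2 lands with bottom-row=0; cleared 0 line(s) (total 0); column heights now [0 0 3 2 0 0], max=3
Drop 2: O rot3 at col 0 lands with bottom-row=0; cleared 0 line(s) (total 0); column heights now [2 2 3 2 0 0], max=3
Drop 3: Z rot3 at col 4 lands with bottom-row=0; cleared 1 line(s) (total 1); column heights now [1 1 2 0 1 2], max=2
Drop 4: T rot0 at col 2 lands with bottom-row=2; cleared 0 line(s) (total 1); column heights now [1 1 3 4 3 2], max=4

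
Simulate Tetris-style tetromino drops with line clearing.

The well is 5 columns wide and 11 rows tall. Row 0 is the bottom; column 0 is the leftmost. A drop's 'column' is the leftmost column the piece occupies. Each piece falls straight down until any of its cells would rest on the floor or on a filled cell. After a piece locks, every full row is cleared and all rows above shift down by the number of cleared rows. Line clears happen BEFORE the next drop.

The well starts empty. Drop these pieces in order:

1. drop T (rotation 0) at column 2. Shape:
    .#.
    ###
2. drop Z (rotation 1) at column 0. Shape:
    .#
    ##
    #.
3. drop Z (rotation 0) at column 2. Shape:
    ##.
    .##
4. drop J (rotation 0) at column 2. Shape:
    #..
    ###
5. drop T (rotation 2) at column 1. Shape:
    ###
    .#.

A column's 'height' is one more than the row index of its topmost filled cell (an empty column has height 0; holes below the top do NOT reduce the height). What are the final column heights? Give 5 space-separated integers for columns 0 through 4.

Answer: 2 8 8 8 5

Derivation:
Drop 1: T rot0 at col 2 lands with bottom-row=0; cleared 0 line(s) (total 0); column heights now [0 0 1 2 1], max=2
Drop 2: Z rot1 at col 0 lands with bottom-row=0; cleared 0 line(s) (total 0); column heights now [2 3 1 2 1], max=3
Drop 3: Z rot0 at col 2 lands with bottom-row=2; cleared 0 line(s) (total 0); column heights now [2 3 4 4 3], max=4
Drop 4: J rot0 at col 2 lands with bottom-row=4; cleared 0 line(s) (total 0); column heights now [2 3 6 5 5], max=6
Drop 5: T rot2 at col 1 lands with bottom-row=6; cleared 0 line(s) (total 0); column heights now [2 8 8 8 5], max=8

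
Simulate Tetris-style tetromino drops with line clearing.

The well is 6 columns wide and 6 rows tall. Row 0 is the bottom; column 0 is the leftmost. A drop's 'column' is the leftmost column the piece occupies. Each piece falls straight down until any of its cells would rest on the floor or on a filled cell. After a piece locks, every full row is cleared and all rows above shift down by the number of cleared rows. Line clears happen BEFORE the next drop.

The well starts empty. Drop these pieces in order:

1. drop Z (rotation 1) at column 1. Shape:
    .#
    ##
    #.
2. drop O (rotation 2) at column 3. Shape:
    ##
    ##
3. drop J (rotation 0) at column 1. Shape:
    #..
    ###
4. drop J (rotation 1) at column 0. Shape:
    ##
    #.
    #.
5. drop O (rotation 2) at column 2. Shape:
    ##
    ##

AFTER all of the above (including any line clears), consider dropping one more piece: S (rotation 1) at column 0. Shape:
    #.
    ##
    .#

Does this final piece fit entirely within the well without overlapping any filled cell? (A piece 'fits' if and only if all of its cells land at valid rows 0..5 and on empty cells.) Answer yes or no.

Drop 1: Z rot1 at col 1 lands with bottom-row=0; cleared 0 line(s) (total 0); column heights now [0 2 3 0 0 0], max=3
Drop 2: O rot2 at col 3 lands with bottom-row=0; cleared 0 line(s) (total 0); column heights now [0 2 3 2 2 0], max=3
Drop 3: J rot0 at col 1 lands with bottom-row=3; cleared 0 line(s) (total 0); column heights now [0 5 4 4 2 0], max=5
Drop 4: J rot1 at col 0 lands with bottom-row=3; cleared 0 line(s) (total 0); column heights now [6 6 4 4 2 0], max=6
Drop 5: O rot2 at col 2 lands with bottom-row=4; cleared 0 line(s) (total 0); column heights now [6 6 6 6 2 0], max=6
Test piece S rot1 at col 0 (width 2): heights before test = [6 6 6 6 2 0]; fits = False

Answer: no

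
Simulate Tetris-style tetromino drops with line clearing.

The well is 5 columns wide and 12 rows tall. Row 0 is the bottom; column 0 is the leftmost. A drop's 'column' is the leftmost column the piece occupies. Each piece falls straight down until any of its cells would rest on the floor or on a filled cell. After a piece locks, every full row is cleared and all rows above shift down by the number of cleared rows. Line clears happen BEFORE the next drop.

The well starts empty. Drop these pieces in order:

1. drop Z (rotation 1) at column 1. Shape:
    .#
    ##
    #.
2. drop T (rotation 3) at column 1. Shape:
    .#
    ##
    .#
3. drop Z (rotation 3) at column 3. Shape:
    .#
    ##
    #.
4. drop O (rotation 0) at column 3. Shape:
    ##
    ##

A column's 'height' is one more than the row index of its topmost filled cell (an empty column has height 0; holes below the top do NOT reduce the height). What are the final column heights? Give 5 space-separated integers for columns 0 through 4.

Drop 1: Z rot1 at col 1 lands with bottom-row=0; cleared 0 line(s) (total 0); column heights now [0 2 3 0 0], max=3
Drop 2: T rot3 at col 1 lands with bottom-row=3; cleared 0 line(s) (total 0); column heights now [0 5 6 0 0], max=6
Drop 3: Z rot3 at col 3 lands with bottom-row=0; cleared 0 line(s) (total 0); column heights now [0 5 6 2 3], max=6
Drop 4: O rot0 at col 3 lands with bottom-row=3; cleared 0 line(s) (total 0); column heights now [0 5 6 5 5], max=6

Answer: 0 5 6 5 5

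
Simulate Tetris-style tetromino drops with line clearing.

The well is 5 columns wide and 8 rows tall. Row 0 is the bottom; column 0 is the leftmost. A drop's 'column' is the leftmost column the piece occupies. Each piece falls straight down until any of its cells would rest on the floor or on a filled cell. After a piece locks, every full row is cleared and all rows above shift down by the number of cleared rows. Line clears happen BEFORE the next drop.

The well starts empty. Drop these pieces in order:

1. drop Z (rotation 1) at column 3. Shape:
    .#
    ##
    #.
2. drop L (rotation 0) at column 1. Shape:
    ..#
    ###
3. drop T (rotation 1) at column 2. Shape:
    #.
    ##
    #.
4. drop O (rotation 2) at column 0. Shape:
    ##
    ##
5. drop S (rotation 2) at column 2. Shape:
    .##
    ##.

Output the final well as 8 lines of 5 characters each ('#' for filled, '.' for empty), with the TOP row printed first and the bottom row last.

Answer: ...##
..##.
..#..
####.
####.
.####
...##
...#.

Derivation:
Drop 1: Z rot1 at col 3 lands with bottom-row=0; cleared 0 line(s) (total 0); column heights now [0 0 0 2 3], max=3
Drop 2: L rot0 at col 1 lands with bottom-row=2; cleared 0 line(s) (total 0); column heights now [0 3 3 4 3], max=4
Drop 3: T rot1 at col 2 lands with bottom-row=3; cleared 0 line(s) (total 0); column heights now [0 3 6 5 3], max=6
Drop 4: O rot2 at col 0 lands with bottom-row=3; cleared 0 line(s) (total 0); column heights now [5 5 6 5 3], max=6
Drop 5: S rot2 at col 2 lands with bottom-row=6; cleared 0 line(s) (total 0); column heights now [5 5 7 8 8], max=8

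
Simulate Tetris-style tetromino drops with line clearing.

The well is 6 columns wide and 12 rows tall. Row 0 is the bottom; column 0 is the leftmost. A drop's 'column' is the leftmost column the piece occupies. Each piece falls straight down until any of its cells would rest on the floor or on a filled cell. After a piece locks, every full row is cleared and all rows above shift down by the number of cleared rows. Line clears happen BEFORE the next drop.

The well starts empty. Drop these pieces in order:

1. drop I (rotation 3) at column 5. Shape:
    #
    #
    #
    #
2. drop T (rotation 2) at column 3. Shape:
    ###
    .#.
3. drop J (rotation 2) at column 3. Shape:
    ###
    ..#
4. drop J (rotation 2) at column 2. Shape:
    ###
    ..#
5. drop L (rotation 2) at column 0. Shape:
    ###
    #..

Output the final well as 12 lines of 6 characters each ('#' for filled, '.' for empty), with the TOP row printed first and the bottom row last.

Drop 1: I rot3 at col 5 lands with bottom-row=0; cleared 0 line(s) (total 0); column heights now [0 0 0 0 0 4], max=4
Drop 2: T rot2 at col 3 lands with bottom-row=3; cleared 0 line(s) (total 0); column heights now [0 0 0 5 5 5], max=5
Drop 3: J rot2 at col 3 lands with bottom-row=5; cleared 0 line(s) (total 0); column heights now [0 0 0 7 7 7], max=7
Drop 4: J rot2 at col 2 lands with bottom-row=7; cleared 0 line(s) (total 0); column heights now [0 0 9 9 9 7], max=9
Drop 5: L rot2 at col 0 lands with bottom-row=8; cleared 0 line(s) (total 0); column heights now [10 10 10 9 9 7], max=10

Answer: ......
......
###...
#.###.
....#.
...###
.....#
...###
....##
.....#
.....#
.....#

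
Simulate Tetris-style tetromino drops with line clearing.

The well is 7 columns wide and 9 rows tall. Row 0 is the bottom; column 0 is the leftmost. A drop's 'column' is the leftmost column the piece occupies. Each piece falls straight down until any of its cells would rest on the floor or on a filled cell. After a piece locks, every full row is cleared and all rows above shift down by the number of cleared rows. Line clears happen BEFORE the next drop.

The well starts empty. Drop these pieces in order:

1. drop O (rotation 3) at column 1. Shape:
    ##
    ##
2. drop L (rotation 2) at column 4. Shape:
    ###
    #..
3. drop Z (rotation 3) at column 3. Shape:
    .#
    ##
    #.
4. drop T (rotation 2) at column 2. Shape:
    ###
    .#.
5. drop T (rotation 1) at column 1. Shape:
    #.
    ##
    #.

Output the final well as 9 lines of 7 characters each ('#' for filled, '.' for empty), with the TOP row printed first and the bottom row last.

Answer: .......
.......
.#.....
.##....
.####..
...##..
...##..
.######
.##.#..

Derivation:
Drop 1: O rot3 at col 1 lands with bottom-row=0; cleared 0 line(s) (total 0); column heights now [0 2 2 0 0 0 0], max=2
Drop 2: L rot2 at col 4 lands with bottom-row=0; cleared 0 line(s) (total 0); column heights now [0 2 2 0 2 2 2], max=2
Drop 3: Z rot3 at col 3 lands with bottom-row=1; cleared 0 line(s) (total 0); column heights now [0 2 2 3 4 2 2], max=4
Drop 4: T rot2 at col 2 lands with bottom-row=3; cleared 0 line(s) (total 0); column heights now [0 2 5 5 5 2 2], max=5
Drop 5: T rot1 at col 1 lands with bottom-row=4; cleared 0 line(s) (total 0); column heights now [0 7 6 5 5 2 2], max=7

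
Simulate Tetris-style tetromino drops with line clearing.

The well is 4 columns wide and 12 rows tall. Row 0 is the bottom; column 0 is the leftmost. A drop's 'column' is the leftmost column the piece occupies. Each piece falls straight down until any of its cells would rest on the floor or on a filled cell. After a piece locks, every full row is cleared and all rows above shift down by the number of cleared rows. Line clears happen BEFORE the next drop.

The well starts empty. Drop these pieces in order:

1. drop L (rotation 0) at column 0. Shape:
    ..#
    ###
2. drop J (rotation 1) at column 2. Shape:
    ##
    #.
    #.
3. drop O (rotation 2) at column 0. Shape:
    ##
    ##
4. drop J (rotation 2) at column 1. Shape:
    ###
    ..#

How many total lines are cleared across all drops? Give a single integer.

Answer: 0

Derivation:
Drop 1: L rot0 at col 0 lands with bottom-row=0; cleared 0 line(s) (total 0); column heights now [1 1 2 0], max=2
Drop 2: J rot1 at col 2 lands with bottom-row=2; cleared 0 line(s) (total 0); column heights now [1 1 5 5], max=5
Drop 3: O rot2 at col 0 lands with bottom-row=1; cleared 0 line(s) (total 0); column heights now [3 3 5 5], max=5
Drop 4: J rot2 at col 1 lands with bottom-row=5; cleared 0 line(s) (total 0); column heights now [3 7 7 7], max=7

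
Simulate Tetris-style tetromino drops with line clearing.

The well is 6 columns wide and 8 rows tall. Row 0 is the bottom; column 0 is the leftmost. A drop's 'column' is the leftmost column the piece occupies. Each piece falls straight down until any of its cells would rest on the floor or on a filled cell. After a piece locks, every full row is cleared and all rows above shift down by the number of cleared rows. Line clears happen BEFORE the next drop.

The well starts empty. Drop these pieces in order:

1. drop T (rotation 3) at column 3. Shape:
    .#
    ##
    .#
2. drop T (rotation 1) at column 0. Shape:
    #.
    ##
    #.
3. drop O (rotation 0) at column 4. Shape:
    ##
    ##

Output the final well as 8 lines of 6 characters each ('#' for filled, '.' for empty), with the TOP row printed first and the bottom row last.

Drop 1: T rot3 at col 3 lands with bottom-row=0; cleared 0 line(s) (total 0); column heights now [0 0 0 2 3 0], max=3
Drop 2: T rot1 at col 0 lands with bottom-row=0; cleared 0 line(s) (total 0); column heights now [3 2 0 2 3 0], max=3
Drop 3: O rot0 at col 4 lands with bottom-row=3; cleared 0 line(s) (total 0); column heights now [3 2 0 2 5 5], max=5

Answer: ......
......
......
....##
....##
#...#.
##.##.
#...#.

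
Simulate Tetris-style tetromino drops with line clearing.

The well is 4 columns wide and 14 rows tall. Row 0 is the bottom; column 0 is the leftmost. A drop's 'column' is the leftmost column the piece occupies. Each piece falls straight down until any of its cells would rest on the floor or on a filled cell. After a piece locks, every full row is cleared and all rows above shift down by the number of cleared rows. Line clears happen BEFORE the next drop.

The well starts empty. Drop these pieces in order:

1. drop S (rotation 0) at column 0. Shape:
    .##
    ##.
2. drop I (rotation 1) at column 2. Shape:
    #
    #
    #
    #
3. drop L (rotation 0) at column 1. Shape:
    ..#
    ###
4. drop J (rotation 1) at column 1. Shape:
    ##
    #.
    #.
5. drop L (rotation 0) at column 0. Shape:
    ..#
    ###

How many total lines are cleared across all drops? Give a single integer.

Answer: 0

Derivation:
Drop 1: S rot0 at col 0 lands with bottom-row=0; cleared 0 line(s) (total 0); column heights now [1 2 2 0], max=2
Drop 2: I rot1 at col 2 lands with bottom-row=2; cleared 0 line(s) (total 0); column heights now [1 2 6 0], max=6
Drop 3: L rot0 at col 1 lands with bottom-row=6; cleared 0 line(s) (total 0); column heights now [1 7 7 8], max=8
Drop 4: J rot1 at col 1 lands with bottom-row=7; cleared 0 line(s) (total 0); column heights now [1 10 10 8], max=10
Drop 5: L rot0 at col 0 lands with bottom-row=10; cleared 0 line(s) (total 0); column heights now [11 11 12 8], max=12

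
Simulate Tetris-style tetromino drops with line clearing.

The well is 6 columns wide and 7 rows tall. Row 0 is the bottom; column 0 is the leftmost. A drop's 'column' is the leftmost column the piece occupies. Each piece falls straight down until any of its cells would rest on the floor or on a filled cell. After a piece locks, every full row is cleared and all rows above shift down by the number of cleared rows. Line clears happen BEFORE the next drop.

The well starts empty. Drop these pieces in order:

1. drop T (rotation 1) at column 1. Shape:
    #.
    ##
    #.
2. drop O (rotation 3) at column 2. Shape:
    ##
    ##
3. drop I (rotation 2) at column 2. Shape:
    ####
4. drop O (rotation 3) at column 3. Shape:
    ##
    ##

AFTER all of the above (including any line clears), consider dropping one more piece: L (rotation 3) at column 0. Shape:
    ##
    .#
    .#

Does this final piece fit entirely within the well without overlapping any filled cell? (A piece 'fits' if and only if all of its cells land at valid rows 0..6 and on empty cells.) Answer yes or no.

Answer: yes

Derivation:
Drop 1: T rot1 at col 1 lands with bottom-row=0; cleared 0 line(s) (total 0); column heights now [0 3 2 0 0 0], max=3
Drop 2: O rot3 at col 2 lands with bottom-row=2; cleared 0 line(s) (total 0); column heights now [0 3 4 4 0 0], max=4
Drop 3: I rot2 at col 2 lands with bottom-row=4; cleared 0 line(s) (total 0); column heights now [0 3 5 5 5 5], max=5
Drop 4: O rot3 at col 3 lands with bottom-row=5; cleared 0 line(s) (total 0); column heights now [0 3 5 7 7 5], max=7
Test piece L rot3 at col 0 (width 2): heights before test = [0 3 5 7 7 5]; fits = True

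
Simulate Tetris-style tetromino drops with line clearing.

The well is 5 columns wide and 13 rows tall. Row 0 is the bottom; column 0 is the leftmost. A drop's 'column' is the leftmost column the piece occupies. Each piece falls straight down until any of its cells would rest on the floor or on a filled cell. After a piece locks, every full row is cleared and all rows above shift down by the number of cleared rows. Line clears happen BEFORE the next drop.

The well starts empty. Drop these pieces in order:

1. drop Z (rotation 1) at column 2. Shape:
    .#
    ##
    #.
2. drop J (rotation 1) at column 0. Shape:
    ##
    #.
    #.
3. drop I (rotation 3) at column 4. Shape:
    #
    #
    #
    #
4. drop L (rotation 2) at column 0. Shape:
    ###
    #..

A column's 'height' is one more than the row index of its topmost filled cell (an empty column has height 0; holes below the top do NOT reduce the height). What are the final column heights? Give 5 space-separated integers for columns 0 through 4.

Answer: 5 5 5 3 4

Derivation:
Drop 1: Z rot1 at col 2 lands with bottom-row=0; cleared 0 line(s) (total 0); column heights now [0 0 2 3 0], max=3
Drop 2: J rot1 at col 0 lands with bottom-row=0; cleared 0 line(s) (total 0); column heights now [3 3 2 3 0], max=3
Drop 3: I rot3 at col 4 lands with bottom-row=0; cleared 0 line(s) (total 0); column heights now [3 3 2 3 4], max=4
Drop 4: L rot2 at col 0 lands with bottom-row=3; cleared 0 line(s) (total 0); column heights now [5 5 5 3 4], max=5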